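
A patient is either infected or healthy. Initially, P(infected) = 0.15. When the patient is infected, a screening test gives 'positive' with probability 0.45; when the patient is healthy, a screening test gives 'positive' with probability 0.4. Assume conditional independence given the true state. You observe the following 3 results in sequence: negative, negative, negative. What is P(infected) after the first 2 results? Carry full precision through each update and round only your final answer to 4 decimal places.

0.1291

After 'negative': P(infected) = 0.55·0.1500 / (0.55·0.1500 + 0.6·0.8500) ≈ 0.1392
After 'negative': P(infected) = 0.55·0.1392 / (0.55·0.1392 + 0.6·0.8608) ≈ 0.1291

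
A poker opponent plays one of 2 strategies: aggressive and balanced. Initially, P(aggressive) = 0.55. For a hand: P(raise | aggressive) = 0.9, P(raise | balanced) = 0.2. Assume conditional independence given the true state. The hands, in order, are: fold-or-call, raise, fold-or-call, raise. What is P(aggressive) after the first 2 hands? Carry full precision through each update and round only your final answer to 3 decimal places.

After 'fold-or-call': P(aggressive) = 0.1·0.5500 / (0.1·0.5500 + 0.8·0.4500) ≈ 0.1325
After 'raise': P(aggressive) = 0.9·0.1325 / (0.9·0.1325 + 0.2·0.8675) ≈ 0.4074

0.407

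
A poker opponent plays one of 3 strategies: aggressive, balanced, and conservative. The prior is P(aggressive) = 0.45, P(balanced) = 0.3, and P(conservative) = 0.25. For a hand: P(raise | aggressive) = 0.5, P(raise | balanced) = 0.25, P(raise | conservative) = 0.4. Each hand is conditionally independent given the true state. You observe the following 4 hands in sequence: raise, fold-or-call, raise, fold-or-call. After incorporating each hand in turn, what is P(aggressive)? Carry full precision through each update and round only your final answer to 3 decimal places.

0.530

After 'raise': normaliser = 0.5·0.4500 + 0.25·0.3000 + 0.4·0.2500; P(aggressive) ≈ 0.5625, P(balanced) ≈ 0.1875, P(conservative) ≈ 0.2500
After 'fold-or-call': normaliser = 0.5·0.5625 + 0.75·0.1875 + 0.6·0.2500; P(aggressive) ≈ 0.4918, P(balanced) ≈ 0.2459, P(conservative) ≈ 0.2623
After 'raise': normaliser = 0.5·0.4918 + 0.25·0.2459 + 0.4·0.2623; P(aggressive) ≈ 0.5964, P(balanced) ≈ 0.1491, P(conservative) ≈ 0.2545
After 'fold-or-call': normaliser = 0.5·0.5964 + 0.75·0.1491 + 0.6·0.2545; P(aggressive) ≈ 0.5299, P(balanced) ≈ 0.1987, P(conservative) ≈ 0.2713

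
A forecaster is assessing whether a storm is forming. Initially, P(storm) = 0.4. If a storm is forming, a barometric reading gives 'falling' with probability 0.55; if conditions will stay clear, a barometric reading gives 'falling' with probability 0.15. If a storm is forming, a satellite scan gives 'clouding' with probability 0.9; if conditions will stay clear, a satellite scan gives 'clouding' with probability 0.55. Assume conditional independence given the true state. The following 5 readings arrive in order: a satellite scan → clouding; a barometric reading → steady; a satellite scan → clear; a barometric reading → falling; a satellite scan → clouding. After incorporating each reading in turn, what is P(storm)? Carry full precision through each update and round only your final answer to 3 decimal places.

After a satellite scan='clouding': P(storm) = 0.9·0.4000 / (0.9·0.4000 + 0.55·0.6000) ≈ 0.5217
After a barometric reading='steady': P(storm) = 0.45·0.5217 / (0.45·0.5217 + 0.85·0.4783) ≈ 0.3661
After a satellite scan='clear': P(storm) = 0.1·0.3661 / (0.1·0.3661 + 0.45·0.6339) ≈ 0.1137
After a barometric reading='falling': P(storm) = 0.55·0.1137 / (0.55·0.1137 + 0.15·0.8863) ≈ 0.3200
After a satellite scan='clouding': P(storm) = 0.9·0.3200 / (0.9·0.3200 + 0.55·0.6800) ≈ 0.4350

0.435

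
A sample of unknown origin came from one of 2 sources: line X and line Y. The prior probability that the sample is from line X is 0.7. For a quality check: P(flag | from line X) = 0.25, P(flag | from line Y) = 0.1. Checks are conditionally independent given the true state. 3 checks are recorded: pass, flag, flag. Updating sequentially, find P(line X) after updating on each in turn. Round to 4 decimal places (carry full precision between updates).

0.9240

Apply Bayes' rule sequentially, carrying P(line X) forward.
After 'pass': P(line X) = 0.75·0.7000 / (0.75·0.7000 + 0.9·0.3000) ≈ 0.6604
After 'flag': P(line X) = 0.25·0.6604 / (0.25·0.6604 + 0.1·0.3396) ≈ 0.8294
After 'flag': P(line X) = 0.25·0.8294 / (0.25·0.8294 + 0.1·0.1706) ≈ 0.9240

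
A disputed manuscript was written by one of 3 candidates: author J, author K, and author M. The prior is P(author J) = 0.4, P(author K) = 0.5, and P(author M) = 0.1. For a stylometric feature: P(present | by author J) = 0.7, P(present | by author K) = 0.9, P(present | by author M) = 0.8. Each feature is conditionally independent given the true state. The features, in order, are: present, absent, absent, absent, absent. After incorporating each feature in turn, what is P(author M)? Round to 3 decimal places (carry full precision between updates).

0.052

After 'present': normaliser = 0.7·0.4000 + 0.9·0.5000 + 0.8·0.1000; P(author J) ≈ 0.3457, P(author K) ≈ 0.5556, P(author M) ≈ 0.0988
After 'absent': normaliser = 0.3·0.3457 + 0.1·0.5556 + 0.2·0.0988; P(author J) ≈ 0.5793, P(author K) ≈ 0.3103, P(author M) ≈ 0.1103
After 'absent': normaliser = 0.3·0.5793 + 0.1·0.3103 + 0.2·0.1103; P(author J) ≈ 0.7660, P(author K) ≈ 0.1368, P(author M) ≈ 0.0973
After 'absent': normaliser = 0.3·0.7660 + 0.1·0.1368 + 0.2·0.0973; P(author J) ≈ 0.8740, P(author K) ≈ 0.0520, P(author M) ≈ 0.0740
After 'absent': normaliser = 0.3·0.8740 + 0.1·0.0520 + 0.2·0.0740; P(author J) ≈ 0.9291, P(author K) ≈ 0.0184, P(author M) ≈ 0.0524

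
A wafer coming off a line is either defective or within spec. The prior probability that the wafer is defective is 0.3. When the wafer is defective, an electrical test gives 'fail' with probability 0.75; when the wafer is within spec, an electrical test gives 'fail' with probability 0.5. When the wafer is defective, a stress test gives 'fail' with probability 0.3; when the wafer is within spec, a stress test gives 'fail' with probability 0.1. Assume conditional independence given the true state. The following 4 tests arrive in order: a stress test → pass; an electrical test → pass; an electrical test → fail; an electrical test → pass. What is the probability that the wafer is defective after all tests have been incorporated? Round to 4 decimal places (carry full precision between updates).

0.1111

After a stress test='pass': P(defective) = 0.7·0.3000 / (0.7·0.3000 + 0.9·0.7000) ≈ 0.2500
After an electrical test='pass': P(defective) = 0.25·0.2500 / (0.25·0.2500 + 0.5·0.7500) ≈ 0.1429
After an electrical test='fail': P(defective) = 0.75·0.1429 / (0.75·0.1429 + 0.5·0.8571) ≈ 0.2000
After an electrical test='pass': P(defective) = 0.25·0.2000 / (0.25·0.2000 + 0.5·0.8000) ≈ 0.1111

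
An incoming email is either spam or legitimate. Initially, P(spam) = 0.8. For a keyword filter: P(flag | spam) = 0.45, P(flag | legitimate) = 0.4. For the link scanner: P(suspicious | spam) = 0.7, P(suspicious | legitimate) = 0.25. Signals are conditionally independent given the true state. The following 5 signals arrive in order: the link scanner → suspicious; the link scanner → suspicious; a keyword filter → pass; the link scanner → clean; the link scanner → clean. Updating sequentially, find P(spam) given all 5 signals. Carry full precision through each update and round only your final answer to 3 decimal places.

0.821

After the link scanner='suspicious': P(spam) = 0.7·0.8000 / (0.7·0.8000 + 0.25·0.2000) ≈ 0.9180
After the link scanner='suspicious': P(spam) = 0.7·0.9180 / (0.7·0.9180 + 0.25·0.0820) ≈ 0.9691
After a keyword filter='pass': P(spam) = 0.55·0.9691 / (0.55·0.9691 + 0.6·0.0309) ≈ 0.9664
After the link scanner='clean': P(spam) = 0.3·0.9664 / (0.3·0.9664 + 0.75·0.0336) ≈ 0.9200
After the link scanner='clean': P(spam) = 0.3·0.9200 / (0.3·0.9200 + 0.75·0.0800) ≈ 0.8214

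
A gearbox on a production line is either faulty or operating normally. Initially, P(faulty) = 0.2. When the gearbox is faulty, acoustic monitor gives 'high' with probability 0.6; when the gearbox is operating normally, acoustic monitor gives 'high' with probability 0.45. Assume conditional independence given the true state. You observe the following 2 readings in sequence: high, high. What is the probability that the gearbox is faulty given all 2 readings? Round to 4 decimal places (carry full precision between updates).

0.3077

After 'high': P(faulty) = 0.6·0.2000 / (0.6·0.2000 + 0.45·0.8000) ≈ 0.2500
After 'high': P(faulty) = 0.6·0.2500 / (0.6·0.2500 + 0.45·0.7500) ≈ 0.3077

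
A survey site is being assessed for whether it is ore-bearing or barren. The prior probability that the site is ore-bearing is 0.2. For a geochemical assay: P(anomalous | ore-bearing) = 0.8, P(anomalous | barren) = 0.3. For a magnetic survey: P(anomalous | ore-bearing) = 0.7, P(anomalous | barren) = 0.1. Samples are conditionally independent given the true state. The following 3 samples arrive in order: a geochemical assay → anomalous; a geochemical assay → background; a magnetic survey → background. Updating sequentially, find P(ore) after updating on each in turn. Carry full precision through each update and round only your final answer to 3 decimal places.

Each posterior becomes the prior for the next update.
After a geochemical assay='anomalous': P(ore) = 0.8·0.2000 / (0.8·0.2000 + 0.3·0.8000) ≈ 0.4000
After a geochemical assay='background': P(ore) = 0.2·0.4000 / (0.2·0.4000 + 0.7·0.6000) ≈ 0.1600
After a magnetic survey='background': P(ore) = 0.3·0.1600 / (0.3·0.1600 + 0.9·0.8400) ≈ 0.0597

0.060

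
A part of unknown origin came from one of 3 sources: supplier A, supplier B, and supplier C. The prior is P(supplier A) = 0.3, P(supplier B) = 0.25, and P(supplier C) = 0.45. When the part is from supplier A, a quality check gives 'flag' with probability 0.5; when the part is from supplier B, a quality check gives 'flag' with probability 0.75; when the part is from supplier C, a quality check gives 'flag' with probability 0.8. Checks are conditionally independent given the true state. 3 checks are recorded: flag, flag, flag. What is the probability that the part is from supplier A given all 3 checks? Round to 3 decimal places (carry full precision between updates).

After 'flag': normaliser = 0.5·0.3000 + 0.75·0.2500 + 0.8·0.4500; P(supplier A) ≈ 0.2151, P(supplier B) ≈ 0.2688, P(supplier C) ≈ 0.5161
After 'flag': normaliser = 0.5·0.2151 + 0.75·0.2688 + 0.8·0.5161; P(supplier A) ≈ 0.1489, P(supplier B) ≈ 0.2792, P(supplier C) ≈ 0.5719
After 'flag': normaliser = 0.5·0.1489 + 0.75·0.2792 + 0.8·0.5719; P(supplier A) ≈ 0.1004, P(supplier B) ≈ 0.2825, P(supplier C) ≈ 0.6171

0.100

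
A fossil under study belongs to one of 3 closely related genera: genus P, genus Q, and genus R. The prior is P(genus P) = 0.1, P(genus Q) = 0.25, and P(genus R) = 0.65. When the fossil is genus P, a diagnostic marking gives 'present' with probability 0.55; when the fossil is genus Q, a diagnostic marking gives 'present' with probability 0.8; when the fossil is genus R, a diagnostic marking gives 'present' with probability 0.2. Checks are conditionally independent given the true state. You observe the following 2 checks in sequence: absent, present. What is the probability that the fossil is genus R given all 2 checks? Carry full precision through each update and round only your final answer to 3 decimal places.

After 'absent': normaliser = 0.45·0.1000 + 0.2·0.2500 + 0.8·0.6500; P(genus P) ≈ 0.0732, P(genus Q) ≈ 0.0813, P(genus R) ≈ 0.8455
After 'present': normaliser = 0.55·0.0732 + 0.8·0.0813 + 0.2·0.8455; P(genus P) ≈ 0.1467, P(genus Q) ≈ 0.2370, P(genus R) ≈ 0.6163

0.616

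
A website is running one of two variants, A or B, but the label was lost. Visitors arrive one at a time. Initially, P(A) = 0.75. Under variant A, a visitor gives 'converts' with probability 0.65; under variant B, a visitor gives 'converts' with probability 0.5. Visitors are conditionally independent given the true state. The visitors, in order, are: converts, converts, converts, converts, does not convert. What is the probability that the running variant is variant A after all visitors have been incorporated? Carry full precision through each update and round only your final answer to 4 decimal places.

0.8571

Each posterior becomes the prior for the next update.
After 'converts': P(A) = 0.65·0.7500 / (0.65·0.7500 + 0.5·0.2500) ≈ 0.7959
After 'converts': P(A) = 0.65·0.7959 / (0.65·0.7959 + 0.5·0.2041) ≈ 0.8353
After 'converts': P(A) = 0.65·0.8353 / (0.65·0.8353 + 0.5·0.1647) ≈ 0.8683
After 'converts': P(A) = 0.65·0.8683 / (0.65·0.8683 + 0.5·0.1317) ≈ 0.8955
After 'does not convert': P(A) = 0.35·0.8955 / (0.35·0.8955 + 0.5·0.1045) ≈ 0.8571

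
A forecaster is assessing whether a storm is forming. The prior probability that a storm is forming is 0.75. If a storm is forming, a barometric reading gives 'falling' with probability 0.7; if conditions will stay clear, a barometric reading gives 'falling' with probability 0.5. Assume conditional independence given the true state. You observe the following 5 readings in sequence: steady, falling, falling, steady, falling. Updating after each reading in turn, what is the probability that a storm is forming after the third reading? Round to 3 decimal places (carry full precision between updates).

0.779

After 'steady': P(storm) = 0.3·0.7500 / (0.3·0.7500 + 0.5·0.2500) ≈ 0.6429
After 'falling': P(storm) = 0.7·0.6429 / (0.7·0.6429 + 0.5·0.3571) ≈ 0.7159
After 'falling': P(storm) = 0.7·0.7159 / (0.7·0.7159 + 0.5·0.2841) ≈ 0.7792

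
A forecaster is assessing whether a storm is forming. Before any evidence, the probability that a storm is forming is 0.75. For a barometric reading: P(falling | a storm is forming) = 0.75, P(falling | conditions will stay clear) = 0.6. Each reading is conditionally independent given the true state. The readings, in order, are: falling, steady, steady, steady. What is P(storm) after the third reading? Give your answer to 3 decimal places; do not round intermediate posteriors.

0.594

Each posterior becomes the prior for the next update.
After 'falling': P(storm) = 0.75·0.7500 / (0.75·0.7500 + 0.6·0.2500) ≈ 0.7895
After 'steady': P(storm) = 0.25·0.7895 / (0.25·0.7895 + 0.4·0.2105) ≈ 0.7009
After 'steady': P(storm) = 0.25·0.7009 / (0.25·0.7009 + 0.4·0.2991) ≈ 0.5943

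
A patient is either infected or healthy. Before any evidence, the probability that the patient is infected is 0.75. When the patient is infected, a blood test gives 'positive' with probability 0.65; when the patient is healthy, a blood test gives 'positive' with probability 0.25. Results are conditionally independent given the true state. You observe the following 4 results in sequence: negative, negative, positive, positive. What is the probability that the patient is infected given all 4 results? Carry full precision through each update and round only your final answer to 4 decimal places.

After 'negative': P(infected) = 0.35·0.7500 / (0.35·0.7500 + 0.75·0.2500) ≈ 0.5833
After 'negative': P(infected) = 0.35·0.5833 / (0.35·0.5833 + 0.75·0.4167) ≈ 0.3952
After 'positive': P(infected) = 0.65·0.3952 / (0.65·0.3952 + 0.25·0.6048) ≈ 0.6294
After 'positive': P(infected) = 0.65·0.6294 / (0.65·0.6294 + 0.25·0.3706) ≈ 0.8154

0.8154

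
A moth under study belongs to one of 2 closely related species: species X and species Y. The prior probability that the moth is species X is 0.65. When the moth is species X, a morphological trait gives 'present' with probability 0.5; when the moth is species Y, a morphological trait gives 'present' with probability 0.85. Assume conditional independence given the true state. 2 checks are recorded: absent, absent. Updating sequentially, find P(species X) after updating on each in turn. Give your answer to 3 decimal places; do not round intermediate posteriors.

0.954

Apply Bayes' rule sequentially, carrying P(species X) forward.
After 'absent': P(species X) = 0.5·0.6500 / (0.5·0.6500 + 0.15·0.3500) ≈ 0.8609
After 'absent': P(species X) = 0.5·0.8609 / (0.5·0.8609 + 0.15·0.1391) ≈ 0.9538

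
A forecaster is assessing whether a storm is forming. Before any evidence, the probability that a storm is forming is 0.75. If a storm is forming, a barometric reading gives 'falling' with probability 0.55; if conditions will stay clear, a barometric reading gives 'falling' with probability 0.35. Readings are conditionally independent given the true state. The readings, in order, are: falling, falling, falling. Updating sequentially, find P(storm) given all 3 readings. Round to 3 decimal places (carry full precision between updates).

Each posterior becomes the prior for the next update.
After 'falling': P(storm) = 0.55·0.7500 / (0.55·0.7500 + 0.35·0.2500) ≈ 0.8250
After 'falling': P(storm) = 0.55·0.8250 / (0.55·0.8250 + 0.35·0.1750) ≈ 0.8811
After 'falling': P(storm) = 0.55·0.8811 / (0.55·0.8811 + 0.35·0.1189) ≈ 0.9209

0.921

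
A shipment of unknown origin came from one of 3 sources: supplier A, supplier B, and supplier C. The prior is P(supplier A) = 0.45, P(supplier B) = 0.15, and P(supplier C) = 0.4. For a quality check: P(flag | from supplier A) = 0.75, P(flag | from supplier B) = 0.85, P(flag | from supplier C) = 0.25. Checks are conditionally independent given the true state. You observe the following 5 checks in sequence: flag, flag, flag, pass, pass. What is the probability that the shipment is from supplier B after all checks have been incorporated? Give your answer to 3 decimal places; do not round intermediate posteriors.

After 'flag': normaliser = 0.75·0.4500 + 0.85·0.1500 + 0.25·0.4000; P(supplier A) ≈ 0.5973, P(supplier B) ≈ 0.2257, P(supplier C) ≈ 0.1770
After 'flag': normaliser = 0.75·0.5973 + 0.85·0.2257 + 0.25·0.1770; P(supplier A) ≈ 0.6549, P(supplier B) ≈ 0.2804, P(supplier C) ≈ 0.0647
After 'flag': normaliser = 0.75·0.6549 + 0.85·0.2804 + 0.25·0.0647; P(supplier A) ≈ 0.6587, P(supplier B) ≈ 0.3196, P(supplier C) ≈ 0.0217
After 'pass': normaliser = 0.25·0.6587 + 0.15·0.3196 + 0.75·0.0217; P(supplier A) ≈ 0.7195, P(supplier B) ≈ 0.2095, P(supplier C) ≈ 0.0711
After 'pass': normaliser = 0.25·0.7195 + 0.15·0.2095 + 0.75·0.0711; P(supplier A) ≈ 0.6798, P(supplier B) ≈ 0.1188, P(supplier C) ≈ 0.2014

0.119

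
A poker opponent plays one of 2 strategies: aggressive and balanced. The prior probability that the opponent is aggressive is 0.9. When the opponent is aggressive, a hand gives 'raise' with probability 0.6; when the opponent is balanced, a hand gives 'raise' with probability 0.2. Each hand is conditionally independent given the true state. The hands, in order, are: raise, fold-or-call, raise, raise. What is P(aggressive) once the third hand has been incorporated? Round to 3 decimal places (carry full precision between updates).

0.976

After 'raise': P(aggressive) = 0.6·0.9000 / (0.6·0.9000 + 0.2·0.1000) ≈ 0.9643
After 'fold-or-call': P(aggressive) = 0.4·0.9643 / (0.4·0.9643 + 0.8·0.0357) ≈ 0.9310
After 'raise': P(aggressive) = 0.6·0.9310 / (0.6·0.9310 + 0.2·0.0690) ≈ 0.9759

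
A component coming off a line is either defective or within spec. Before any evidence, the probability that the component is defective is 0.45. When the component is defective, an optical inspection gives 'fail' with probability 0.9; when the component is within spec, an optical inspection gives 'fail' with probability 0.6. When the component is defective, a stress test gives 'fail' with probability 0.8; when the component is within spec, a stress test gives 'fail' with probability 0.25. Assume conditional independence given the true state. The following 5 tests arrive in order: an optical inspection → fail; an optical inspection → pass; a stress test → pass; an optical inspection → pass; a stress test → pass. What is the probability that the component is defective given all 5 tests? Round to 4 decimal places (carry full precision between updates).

0.0054

After an optical inspection='fail': P(defective) = 0.9·0.4500 / (0.9·0.4500 + 0.6·0.5500) ≈ 0.5510
After an optical inspection='pass': P(defective) = 0.1·0.5510 / (0.1·0.5510 + 0.4·0.4490) ≈ 0.2348
After a stress test='pass': P(defective) = 0.2·0.2348 / (0.2·0.2348 + 0.75·0.7652) ≈ 0.0756
After an optical inspection='pass': P(defective) = 0.1·0.0756 / (0.1·0.0756 + 0.4·0.9244) ≈ 0.0200
After a stress test='pass': P(defective) = 0.2·0.0200 / (0.2·0.0200 + 0.75·0.9800) ≈ 0.0054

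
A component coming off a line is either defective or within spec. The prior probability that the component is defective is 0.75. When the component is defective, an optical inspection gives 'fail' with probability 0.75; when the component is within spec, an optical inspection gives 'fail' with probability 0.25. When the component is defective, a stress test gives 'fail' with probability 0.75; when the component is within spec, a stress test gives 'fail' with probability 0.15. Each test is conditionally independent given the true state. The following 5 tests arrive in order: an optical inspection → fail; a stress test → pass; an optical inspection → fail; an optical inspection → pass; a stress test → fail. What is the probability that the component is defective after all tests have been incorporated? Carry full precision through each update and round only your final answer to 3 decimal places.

After an optical inspection='fail': P(defective) = 0.75·0.7500 / (0.75·0.7500 + 0.25·0.2500) ≈ 0.9000
After a stress test='pass': P(defective) = 0.25·0.9000 / (0.25·0.9000 + 0.85·0.1000) ≈ 0.7258
After an optical inspection='fail': P(defective) = 0.75·0.7258 / (0.75·0.7258 + 0.25·0.2742) ≈ 0.8882
After an optical inspection='pass': P(defective) = 0.25·0.8882 / (0.25·0.8882 + 0.75·0.1118) ≈ 0.7258
After a stress test='fail': P(defective) = 0.75·0.7258 / (0.75·0.7258 + 0.15·0.2742) ≈ 0.9298

0.930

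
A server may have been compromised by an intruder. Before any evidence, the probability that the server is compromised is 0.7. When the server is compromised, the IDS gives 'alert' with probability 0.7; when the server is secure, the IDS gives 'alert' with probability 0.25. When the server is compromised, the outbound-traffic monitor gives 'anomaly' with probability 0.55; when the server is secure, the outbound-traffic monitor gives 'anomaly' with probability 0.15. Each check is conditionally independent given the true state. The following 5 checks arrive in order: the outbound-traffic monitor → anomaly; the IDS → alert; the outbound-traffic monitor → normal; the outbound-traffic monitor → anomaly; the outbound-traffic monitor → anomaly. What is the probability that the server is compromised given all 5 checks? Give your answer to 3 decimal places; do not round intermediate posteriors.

0.994

After the outbound-traffic monitor='anomaly': P(compromised) = 0.55·0.7000 / (0.55·0.7000 + 0.15·0.3000) ≈ 0.8953
After the IDS='alert': P(compromised) = 0.7·0.8953 / (0.7·0.8953 + 0.25·0.1047) ≈ 0.9599
After the outbound-traffic monitor='normal': P(compromised) = 0.45·0.9599 / (0.45·0.9599 + 0.85·0.0401) ≈ 0.9269
After the outbound-traffic monitor='anomaly': P(compromised) = 0.55·0.9269 / (0.55·0.9269 + 0.15·0.0731) ≈ 0.9789
After the outbound-traffic monitor='anomaly': P(compromised) = 0.55·0.9789 / (0.55·0.9789 + 0.15·0.0211) ≈ 0.9942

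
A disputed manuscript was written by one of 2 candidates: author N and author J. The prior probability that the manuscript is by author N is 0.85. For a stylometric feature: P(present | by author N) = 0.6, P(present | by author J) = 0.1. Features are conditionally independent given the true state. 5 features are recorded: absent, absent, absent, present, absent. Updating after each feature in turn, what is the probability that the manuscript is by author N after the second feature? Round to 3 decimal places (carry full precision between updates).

0.528

After 'absent': P(author N) = 0.4·0.8500 / (0.4·0.8500 + 0.9·0.1500) ≈ 0.7158
After 'absent': P(author N) = 0.4·0.7158 / (0.4·0.7158 + 0.9·0.2842) ≈ 0.5282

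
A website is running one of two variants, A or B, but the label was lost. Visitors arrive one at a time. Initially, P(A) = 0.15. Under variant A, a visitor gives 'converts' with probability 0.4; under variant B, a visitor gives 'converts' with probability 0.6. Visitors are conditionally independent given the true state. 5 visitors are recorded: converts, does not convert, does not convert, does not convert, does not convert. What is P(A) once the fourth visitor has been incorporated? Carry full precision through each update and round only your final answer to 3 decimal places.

0.284

Apply Bayes' rule sequentially, carrying P(A) forward.
After 'converts': P(A) = 0.4·0.1500 / (0.4·0.1500 + 0.6·0.8500) ≈ 0.1053
After 'does not convert': P(A) = 0.6·0.1053 / (0.6·0.1053 + 0.4·0.8947) ≈ 0.1500
After 'does not convert': P(A) = 0.6·0.1500 / (0.6·0.1500 + 0.4·0.8500) ≈ 0.2093
After 'does not convert': P(A) = 0.6·0.2093 / (0.6·0.2093 + 0.4·0.7907) ≈ 0.2842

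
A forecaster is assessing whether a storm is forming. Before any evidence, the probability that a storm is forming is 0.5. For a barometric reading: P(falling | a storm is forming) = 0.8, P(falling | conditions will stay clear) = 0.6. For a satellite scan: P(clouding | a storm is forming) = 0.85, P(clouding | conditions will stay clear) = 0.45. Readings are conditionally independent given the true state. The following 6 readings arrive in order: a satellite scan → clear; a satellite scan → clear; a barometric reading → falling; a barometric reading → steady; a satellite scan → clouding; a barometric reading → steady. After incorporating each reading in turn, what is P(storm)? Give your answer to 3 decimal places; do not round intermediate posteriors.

0.045

After a satellite scan='clear': P(storm) = 0.15·0.5000 / (0.15·0.5000 + 0.55·0.5000) ≈ 0.2143
After a satellite scan='clear': P(storm) = 0.15·0.2143 / (0.15·0.2143 + 0.55·0.7857) ≈ 0.0692
After a barometric reading='falling': P(storm) = 0.8·0.0692 / (0.8·0.0692 + 0.6·0.9308) ≈ 0.0902
After a barometric reading='steady': P(storm) = 0.2·0.0902 / (0.2·0.0902 + 0.4·0.9098) ≈ 0.0472
After a satellite scan='clouding': P(storm) = 0.85·0.0472 / (0.85·0.0472 + 0.45·0.9528) ≈ 0.0856
After a barometric reading='steady': P(storm) = 0.2·0.0856 / (0.2·0.0856 + 0.4·0.9144) ≈ 0.0447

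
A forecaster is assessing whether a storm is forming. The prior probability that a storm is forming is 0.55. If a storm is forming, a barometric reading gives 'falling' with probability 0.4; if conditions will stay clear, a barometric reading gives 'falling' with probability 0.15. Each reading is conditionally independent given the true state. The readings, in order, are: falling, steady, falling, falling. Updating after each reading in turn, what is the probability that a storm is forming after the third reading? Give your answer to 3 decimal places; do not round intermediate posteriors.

0.860

Each posterior becomes the prior for the next update.
After 'falling': P(storm) = 0.4·0.5500 / (0.4·0.5500 + 0.15·0.4500) ≈ 0.7652
After 'steady': P(storm) = 0.6·0.7652 / (0.6·0.7652 + 0.85·0.2348) ≈ 0.6970
After 'falling': P(storm) = 0.4·0.6970 / (0.4·0.6970 + 0.15·0.3030) ≈ 0.8598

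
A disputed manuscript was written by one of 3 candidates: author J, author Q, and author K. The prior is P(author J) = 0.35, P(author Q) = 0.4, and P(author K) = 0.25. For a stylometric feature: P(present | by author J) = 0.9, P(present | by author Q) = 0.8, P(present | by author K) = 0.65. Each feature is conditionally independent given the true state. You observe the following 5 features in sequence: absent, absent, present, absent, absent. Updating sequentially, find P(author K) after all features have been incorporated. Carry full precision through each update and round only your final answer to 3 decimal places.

0.818

Apply Bayes' rule sequentially, carrying P(author K) forward.
After 'absent': normaliser = 0.1·0.3500 + 0.2·0.4000 + 0.35·0.2500; P(author J) ≈ 0.1728, P(author Q) ≈ 0.3951, P(author K) ≈ 0.4321
After 'absent': normaliser = 0.1·0.1728 + 0.2·0.3951 + 0.35·0.4321; P(author J) ≈ 0.0698, P(author Q) ≈ 0.3192, P(author K) ≈ 0.6110
After 'present': normaliser = 0.9·0.0698 + 0.8·0.3192 + 0.65·0.6110; P(author J) ≈ 0.0879, P(author Q) ≈ 0.3570, P(author K) ≈ 0.5552
After 'absent': normaliser = 0.1·0.0879 + 0.2·0.3570 + 0.35·0.5552; P(author J) ≈ 0.0320, P(author Q) ≈ 0.2601, P(author K) ≈ 0.7079
After 'absent': normaliser = 0.1·0.0320 + 0.2·0.2601 + 0.35·0.7079; P(author J) ≈ 0.0106, P(author Q) ≈ 0.1717, P(author K) ≈ 0.8177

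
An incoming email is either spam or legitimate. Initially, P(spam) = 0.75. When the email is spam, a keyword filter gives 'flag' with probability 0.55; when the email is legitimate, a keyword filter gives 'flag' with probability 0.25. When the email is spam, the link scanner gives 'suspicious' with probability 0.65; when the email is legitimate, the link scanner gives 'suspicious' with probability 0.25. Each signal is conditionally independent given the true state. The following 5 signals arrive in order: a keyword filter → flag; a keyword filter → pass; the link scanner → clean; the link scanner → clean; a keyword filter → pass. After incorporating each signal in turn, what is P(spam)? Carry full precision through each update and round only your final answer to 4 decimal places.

0.3410

After a keyword filter='flag': P(spam) = 0.55·0.7500 / (0.55·0.7500 + 0.25·0.2500) ≈ 0.8684
After a keyword filter='pass': P(spam) = 0.45·0.8684 / (0.45·0.8684 + 0.75·0.1316) ≈ 0.7984
After the link scanner='clean': P(spam) = 0.35·0.7984 / (0.35·0.7984 + 0.75·0.2016) ≈ 0.6489
After the link scanner='clean': P(spam) = 0.35·0.6489 / (0.35·0.6489 + 0.75·0.3511) ≈ 0.4631
After a keyword filter='pass': P(spam) = 0.45·0.4631 / (0.45·0.4631 + 0.75·0.5369) ≈ 0.3410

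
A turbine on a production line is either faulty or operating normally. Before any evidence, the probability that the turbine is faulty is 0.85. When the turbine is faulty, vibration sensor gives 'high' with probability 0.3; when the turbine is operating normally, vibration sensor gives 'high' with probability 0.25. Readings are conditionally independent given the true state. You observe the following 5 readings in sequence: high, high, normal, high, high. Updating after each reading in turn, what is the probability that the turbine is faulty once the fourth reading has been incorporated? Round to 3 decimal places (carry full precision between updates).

0.901

After 'high': P(faulty) = 0.3·0.8500 / (0.3·0.8500 + 0.25·0.1500) ≈ 0.8718
After 'high': P(faulty) = 0.3·0.8718 / (0.3·0.8718 + 0.25·0.1282) ≈ 0.8908
After 'normal': P(faulty) = 0.7·0.8908 / (0.7·0.8908 + 0.75·0.1092) ≈ 0.8839
After 'high': P(faulty) = 0.3·0.8839 / (0.3·0.8839 + 0.25·0.1161) ≈ 0.9014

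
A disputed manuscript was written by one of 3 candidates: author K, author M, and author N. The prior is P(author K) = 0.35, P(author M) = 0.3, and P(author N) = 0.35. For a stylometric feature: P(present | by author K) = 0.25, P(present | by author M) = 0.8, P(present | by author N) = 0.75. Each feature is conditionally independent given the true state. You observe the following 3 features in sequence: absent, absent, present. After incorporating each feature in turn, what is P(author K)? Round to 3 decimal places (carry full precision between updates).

0.654

After 'absent': normaliser = 0.75·0.3500 + 0.2·0.3000 + 0.25·0.3500; P(author K) ≈ 0.6402, P(author M) ≈ 0.1463, P(author N) ≈ 0.2134
After 'absent': normaliser = 0.75·0.6402 + 0.2·0.1463 + 0.25·0.2134; P(author K) ≈ 0.8532, P(author M) ≈ 0.0520, P(author N) ≈ 0.0948
After 'present': normaliser = 0.25·0.8532 + 0.8·0.0520 + 0.75·0.0948; P(author K) ≈ 0.6543, P(author M) ≈ 0.1276, P(author N) ≈ 0.2181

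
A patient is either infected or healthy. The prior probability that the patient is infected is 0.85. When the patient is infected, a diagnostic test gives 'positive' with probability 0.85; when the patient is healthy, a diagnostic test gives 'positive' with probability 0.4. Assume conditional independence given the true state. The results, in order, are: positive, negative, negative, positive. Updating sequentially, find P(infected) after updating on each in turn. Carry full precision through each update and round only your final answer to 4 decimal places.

0.6153

After 'positive': P(infected) = 0.85·0.8500 / (0.85·0.8500 + 0.4·0.1500) ≈ 0.9233
After 'negative': P(infected) = 0.15·0.9233 / (0.15·0.9233 + 0.6·0.0767) ≈ 0.7506
After 'negative': P(infected) = 0.15·0.7506 / (0.15·0.7506 + 0.6·0.2494) ≈ 0.4294
After 'positive': P(infected) = 0.85·0.4294 / (0.85·0.4294 + 0.4·0.5706) ≈ 0.6153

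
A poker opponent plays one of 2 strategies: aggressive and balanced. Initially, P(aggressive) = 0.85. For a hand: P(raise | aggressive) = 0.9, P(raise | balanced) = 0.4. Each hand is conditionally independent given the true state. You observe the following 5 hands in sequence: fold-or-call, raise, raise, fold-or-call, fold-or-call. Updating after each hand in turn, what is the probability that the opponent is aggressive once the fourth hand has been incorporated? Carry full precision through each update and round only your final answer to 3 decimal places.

0.443

Apply Bayes' rule sequentially, carrying P(aggressive) forward.
After 'fold-or-call': P(aggressive) = 0.1·0.8500 / (0.1·0.8500 + 0.6·0.1500) ≈ 0.4857
After 'raise': P(aggressive) = 0.9·0.4857 / (0.9·0.4857 + 0.4·0.5143) ≈ 0.6800
After 'raise': P(aggressive) = 0.9·0.6800 / (0.9·0.6800 + 0.4·0.3200) ≈ 0.8270
After 'fold-or-call': P(aggressive) = 0.1·0.8270 / (0.1·0.8270 + 0.6·0.1730) ≈ 0.4435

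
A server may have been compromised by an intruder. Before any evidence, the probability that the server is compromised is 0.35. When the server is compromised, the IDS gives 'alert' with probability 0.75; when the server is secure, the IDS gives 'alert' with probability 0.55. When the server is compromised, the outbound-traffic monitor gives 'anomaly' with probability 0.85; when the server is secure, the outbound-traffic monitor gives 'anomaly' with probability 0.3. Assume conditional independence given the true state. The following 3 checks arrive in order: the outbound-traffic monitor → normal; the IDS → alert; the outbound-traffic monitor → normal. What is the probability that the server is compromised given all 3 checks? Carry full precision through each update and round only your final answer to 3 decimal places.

0.033

Apply Bayes' rule sequentially, carrying P(compromised) forward.
After the outbound-traffic monitor='normal': P(compromised) = 0.15·0.3500 / (0.15·0.3500 + 0.7·0.6500) ≈ 0.1034
After the IDS='alert': P(compromised) = 0.75·0.1034 / (0.75·0.1034 + 0.55·0.8966) ≈ 0.1360
After the outbound-traffic monitor='normal': P(compromised) = 0.15·0.1360 / (0.15·0.1360 + 0.7·0.8640) ≈ 0.0326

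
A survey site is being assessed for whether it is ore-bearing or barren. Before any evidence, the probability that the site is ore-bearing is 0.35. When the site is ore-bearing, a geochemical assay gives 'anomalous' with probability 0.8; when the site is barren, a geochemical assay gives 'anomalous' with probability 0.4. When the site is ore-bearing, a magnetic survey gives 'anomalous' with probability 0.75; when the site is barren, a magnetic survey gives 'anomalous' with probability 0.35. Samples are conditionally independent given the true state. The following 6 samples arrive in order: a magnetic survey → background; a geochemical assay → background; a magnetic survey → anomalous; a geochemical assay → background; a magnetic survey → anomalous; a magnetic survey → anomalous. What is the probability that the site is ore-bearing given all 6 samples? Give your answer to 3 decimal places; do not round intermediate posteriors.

0.185

Each posterior becomes the prior for the next update.
After a magnetic survey='background': P(ore) = 0.25·0.3500 / (0.25·0.3500 + 0.65·0.6500) ≈ 0.1716
After a geochemical assay='background': P(ore) = 0.2·0.1716 / (0.2·0.1716 + 0.6·0.8284) ≈ 0.0646
After a magnetic survey='anomalous': P(ore) = 0.75·0.0646 / (0.75·0.0646 + 0.35·0.9354) ≈ 0.1289
After a geochemical assay='background': P(ore) = 0.2·0.1289 / (0.2·0.1289 + 0.6·0.8711) ≈ 0.0470
After a magnetic survey='anomalous': P(ore) = 0.75·0.0470 / (0.75·0.0470 + 0.35·0.9530) ≈ 0.0956
After a magnetic survey='anomalous': P(ore) = 0.75·0.0956 / (0.75·0.0956 + 0.35·0.9044) ≈ 0.1846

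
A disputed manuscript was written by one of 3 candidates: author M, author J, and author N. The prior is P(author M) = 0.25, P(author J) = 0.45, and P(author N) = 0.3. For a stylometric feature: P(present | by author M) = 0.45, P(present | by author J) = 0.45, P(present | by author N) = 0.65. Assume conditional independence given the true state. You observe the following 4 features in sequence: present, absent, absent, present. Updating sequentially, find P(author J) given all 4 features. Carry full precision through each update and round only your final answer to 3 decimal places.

0.472

After 'present': normaliser = 0.45·0.2500 + 0.45·0.4500 + 0.65·0.3000; P(author M) ≈ 0.2206, P(author J) ≈ 0.3971, P(author N) ≈ 0.3824
After 'absent': normaliser = 0.55·0.2206 + 0.55·0.3971 + 0.35·0.3824; P(author M) ≈ 0.2562, P(author J) ≈ 0.4612, P(author N) ≈ 0.2826
After 'absent': normaliser = 0.55·0.2562 + 0.55·0.4612 + 0.35·0.2826; P(author M) ≈ 0.2856, P(author J) ≈ 0.5140, P(author N) ≈ 0.2004
After 'present': normaliser = 0.45·0.2856 + 0.45·0.5140 + 0.65·0.2004; P(author M) ≈ 0.2622, P(author J) ≈ 0.4720, P(author N) ≈ 0.2658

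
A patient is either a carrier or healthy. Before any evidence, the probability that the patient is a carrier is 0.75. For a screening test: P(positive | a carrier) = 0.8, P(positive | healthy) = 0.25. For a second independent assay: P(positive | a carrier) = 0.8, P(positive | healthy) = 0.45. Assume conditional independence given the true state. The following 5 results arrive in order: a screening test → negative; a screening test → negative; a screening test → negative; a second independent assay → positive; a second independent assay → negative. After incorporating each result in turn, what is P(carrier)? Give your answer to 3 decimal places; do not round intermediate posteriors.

After a screening test='negative': P(carrier) = 0.2·0.7500 / (0.2·0.7500 + 0.75·0.2500) ≈ 0.4444
After a screening test='negative': P(carrier) = 0.2·0.4444 / (0.2·0.4444 + 0.75·0.5556) ≈ 0.1758
After a screening test='negative': P(carrier) = 0.2·0.1758 / (0.2·0.1758 + 0.75·0.8242) ≈ 0.0538
After a second independent assay='positive': P(carrier) = 0.8·0.0538 / (0.8·0.0538 + 0.45·0.9462) ≈ 0.0918
After a second independent assay='negative': P(carrier) = 0.2·0.0918 / (0.2·0.0918 + 0.55·0.9082) ≈ 0.0355

0.035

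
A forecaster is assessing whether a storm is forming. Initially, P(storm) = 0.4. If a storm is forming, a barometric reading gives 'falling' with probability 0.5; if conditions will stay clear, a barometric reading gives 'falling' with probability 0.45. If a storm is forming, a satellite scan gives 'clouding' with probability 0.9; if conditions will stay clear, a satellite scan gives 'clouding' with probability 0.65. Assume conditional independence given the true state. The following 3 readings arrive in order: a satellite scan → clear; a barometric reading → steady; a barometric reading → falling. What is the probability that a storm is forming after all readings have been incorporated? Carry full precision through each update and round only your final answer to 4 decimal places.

After a satellite scan='clear': P(storm) = 0.1·0.4000 / (0.1·0.4000 + 0.35·0.6000) ≈ 0.1600
After a barometric reading='steady': P(storm) = 0.5·0.1600 / (0.5·0.1600 + 0.55·0.8400) ≈ 0.1476
After a barometric reading='falling': P(storm) = 0.5·0.1476 / (0.5·0.1476 + 0.45·0.8524) ≈ 0.1614

0.1614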